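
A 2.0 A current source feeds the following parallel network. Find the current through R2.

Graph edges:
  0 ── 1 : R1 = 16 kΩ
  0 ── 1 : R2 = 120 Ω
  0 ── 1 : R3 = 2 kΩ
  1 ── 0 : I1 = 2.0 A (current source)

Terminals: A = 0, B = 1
All resistors sit directly between nodes 0 and 1, so they are in parallel and share one voltage V; the full source current 2 A splits among them.
1/R_par = 1/16000 + 1/120 + 1/2000 = 0.008896 S  =>  R_par = 112.4 Ω
V = I × R_par = 2 × 112.4 = 224.8 V
I_R2 = V/R2 = 224.8/120 = 1.874 A

Final answer: 1.874 A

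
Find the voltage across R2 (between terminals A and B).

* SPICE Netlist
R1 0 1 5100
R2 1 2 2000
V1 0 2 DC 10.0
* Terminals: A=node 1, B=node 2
R1 and R2 are in series across V1 (node 0 → node 1 → node 2), and the output A–B is taken across R2, so this is a voltage divider.
Series current: I = V1/(R1 + R2) = 10/(5100 + 2000) = 10/7100 = 0.001408 A
V_R2 = I × R2 = V1 × R2/(R1 + R2) = 10 × 2000/7100 = 2.817 V

Final answer: 2.817 V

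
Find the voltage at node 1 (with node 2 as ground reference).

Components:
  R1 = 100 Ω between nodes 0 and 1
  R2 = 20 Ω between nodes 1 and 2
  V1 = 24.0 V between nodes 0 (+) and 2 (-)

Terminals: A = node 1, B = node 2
Nodal analysis, taking node 2 as the 0 V reference.
Source V1 fixes V_0 = 24 V.
KCL at each unknown node (sum of currents leaving = 0; resistances in Ω):
  Node 1: (V_1 - 24)/100 + (V_1 - 0)/20 = 0
Collecting terms: 0.06 × V_1 = 0.24  =>  V_1 = 4 V
The requested potential is V_1 = 4 V.

Final answer: V_1 = 4 V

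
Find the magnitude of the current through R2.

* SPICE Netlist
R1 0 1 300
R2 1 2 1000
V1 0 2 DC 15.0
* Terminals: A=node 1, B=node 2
Nodal analysis, taking node 2 as the 0 V reference.
Source V1 fixes V_0 = 15 V.
KCL at each unknown node (sum of currents leaving = 0; resistances in Ω):
  Node 1: (V_1 - 15)/300 + (V_1 - 0)/1000 = 0
Collecting terms: 0.004333 × V_1 = 0.05  =>  V_1 = 11.54 V
I_R2 = (V_1 - V_2)/R2 = (11.54 - 0)/1000 = 0.01154 A
|I_R2| = 0.01154 A

Final answer: |I_R2| = 0.01154 A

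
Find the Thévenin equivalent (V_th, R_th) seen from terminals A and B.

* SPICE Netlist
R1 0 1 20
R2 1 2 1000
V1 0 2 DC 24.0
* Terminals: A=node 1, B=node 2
Step 1 — V_th is the open-circuit voltage V_A - V_B (nothing connected across the terminals).
Nodal analysis, taking node 2 as the 0 V reference.
Source V1 fixes V_0 = 24 V.
KCL at each unknown node (sum of currents leaving = 0; resistances in Ω):
  Node 1: (V_1 - 24)/20 + (V_1 - 0)/1000 = 0
Collecting terms: 0.051 × V_1 = 1.2  =>  V_1 = 23.53 V
V_th = V_1 - V_2 = 23.53 - 0 = 23.53 V
Step 2 — R_th: zero the source — replace V1 by a short circuit (node 2 merges into node 0) — and find the resistance seen between A (node 1) and B (node 0).
Reduce the network between node 1 (A) and node 0 (B) by series/parallel combination:
  Rp1 = R1 ‖ R2 (parallel, both between nodes 0 and 1) = 1/(1/20 + 1/1000) = 19.61 Ω
R_th = 19.61 Ω

Final answer: V_th = 23.53 V, R_th = 19.61 Ω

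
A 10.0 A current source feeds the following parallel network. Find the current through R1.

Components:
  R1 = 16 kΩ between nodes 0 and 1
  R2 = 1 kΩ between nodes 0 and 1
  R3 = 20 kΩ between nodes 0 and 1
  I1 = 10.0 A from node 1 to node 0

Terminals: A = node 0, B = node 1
All resistors sit directly between nodes 0 and 1, so they are in parallel and share one voltage V; the full source current 10 A splits among them.
1/R_par = 1/16000 + 1/1000 + 1/20000 = 0.001112 S  =>  R_par = 898.9 Ω
V = I × R_par = 10 × 898.9 = 8989 V
I_R1 = V/R1 = 8989/16000 = 0.5618 A

Final answer: 0.5618 A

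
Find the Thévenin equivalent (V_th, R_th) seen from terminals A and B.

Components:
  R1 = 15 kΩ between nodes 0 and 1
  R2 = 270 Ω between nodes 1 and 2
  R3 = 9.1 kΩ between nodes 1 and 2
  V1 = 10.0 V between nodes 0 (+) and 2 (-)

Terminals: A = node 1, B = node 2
Step 1 — V_th is the open-circuit voltage V_A - V_B (nothing connected across the terminals).
Nodal analysis, taking node 2 as the 0 V reference.
Source V1 fixes V_0 = 10 V.
KCL at each unknown node (sum of currents leaving = 0; resistances in Ω):
  Node 1: (V_1 - 10)/15000 + (V_1 - 0)/270 + (V_1 - 0)/9100 = 0
Collecting terms: 0.00388 × V_1 = 0.0006667  =>  V_1 = 0.1718 V
V_th = V_1 - V_2 = 0.1718 - 0 = 0.1718 V
Step 2 — R_th: zero the source — replace V1 by a short circuit (node 2 merges into node 0) — and find the resistance seen between A (node 1) and B (node 0).
Reduce the network between node 1 (A) and node 0 (B) by series/parallel combination:
  Rp1 = R1 ‖ R2 ‖ R3 (parallel, all between nodes 0 and 1) = 1/(1/15000 + 1/270 + 1/9100) = 257.7 Ω
R_th = 257.7 Ω

Final answer: V_th = 0.1718 V, R_th = 257.7 Ω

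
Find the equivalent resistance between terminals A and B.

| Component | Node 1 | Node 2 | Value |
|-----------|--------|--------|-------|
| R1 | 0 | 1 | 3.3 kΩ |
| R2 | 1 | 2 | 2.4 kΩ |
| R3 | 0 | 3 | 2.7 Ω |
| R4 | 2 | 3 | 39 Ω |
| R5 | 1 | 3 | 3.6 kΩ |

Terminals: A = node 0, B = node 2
The network is not a plain series/parallel combination. Inject a 1 A test current into terminal A (node 0) and return it from terminal B (node 2); then R_eq = V_A / (1 A).
Nodal analysis, taking node 2 as the 0 V reference.
Current source I_test pushes 1 A into node 0 and draws it out of node 2.
KCL at each unknown node (sum of currents leaving = 0; resistances in Ω):
  Node 0: (V_0 - V_1)/3300 + (V_0 - V_3)/2.7 - 1 = 0
  Node 1: (V_1 - V_0)/3300 + (V_1 - 0)/2400 + (V_1 - V_3)/3600 = 0
  Node 3: (V_3 - V_0)/2.7 + (V_3 - V_1)/3600 + (V_3 - 0)/39 = 0
Collecting terms (coefficients in siemens):
  0.3707·V_0 - 0.000303·V_1 - 0.3704·V_3 = 1
  0.0009975·V_1 - 0.000303·V_0 - 0.0002778·V_3 = 0
  0.3963·V_3 - 0.3704·V_0 - 0.0002778·V_1 = 0
Solving these 3 simultaneous equations (Gaussian elimination) gives:
  V_0 = 41.31 V, V_1 = 23.3 V, V_3 = 38.62 V
R_eq = V_0 / 1 A = 41.31 Ω

Final answer: 41.31 Ω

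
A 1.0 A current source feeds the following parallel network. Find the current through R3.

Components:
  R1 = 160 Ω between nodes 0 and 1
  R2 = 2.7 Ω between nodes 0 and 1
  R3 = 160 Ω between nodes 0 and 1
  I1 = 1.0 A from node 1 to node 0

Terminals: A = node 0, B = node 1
All resistors sit directly between nodes 0 and 1, so they are in parallel and share one voltage V; the full source current 1 A splits among them.
1/R_par = 1/160 + 1/2.7 + 1/160 = 0.3829 S  =>  R_par = 2.612 Ω
V = I × R_par = 1 × 2.612 = 2.612 V
I_R3 = V/R3 = 2.612/160 = 0.01632 A

Final answer: 0.01632 A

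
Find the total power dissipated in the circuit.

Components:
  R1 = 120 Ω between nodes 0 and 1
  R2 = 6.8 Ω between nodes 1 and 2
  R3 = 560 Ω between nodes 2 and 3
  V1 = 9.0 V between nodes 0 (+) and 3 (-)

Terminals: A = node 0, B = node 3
Nodal analysis, taking node 3 as the 0 V reference.
Source V1 fixes V_0 = 9 V.
KCL at each unknown node (sum of currents leaving = 0; resistances in Ω):
  Node 1: (V_1 - 9)/120 + (V_1 - V_2)/6.8 = 0
  Node 2: (V_2 - V_1)/6.8 + (V_2 - 0)/560 = 0
Collecting terms (coefficients in siemens):
  0.1554·V_1 - 0.1471·V_2 = 0.075
  0.1488·V_2 - 0.1471·V_1 = 0
Determinant D = (0.1554)(0.1488) - (-0.1471)(-0.1471) = 0.001503
V_1 = [(0.075)(0.1488) - (-0.1471)(0)]/D = 7.427 V
V_2 = [(0.1554)(0) - (0.075)(-0.1471)]/D = 7.338 V
Power in each resistor, P = (ΔV)²/R:
  P_R1 = (9 - 7.427)²/120 = 0.02061 W
  P_R2 = (7.427 - 7.338)²/6.8 = 0.001168 W
  P_R3 = (7.338 - 0)²/560 = 0.09616 W
P_total = P_R1 + P_R2 + P_R3 = 0.1179 W

Final answer: 0.1179 W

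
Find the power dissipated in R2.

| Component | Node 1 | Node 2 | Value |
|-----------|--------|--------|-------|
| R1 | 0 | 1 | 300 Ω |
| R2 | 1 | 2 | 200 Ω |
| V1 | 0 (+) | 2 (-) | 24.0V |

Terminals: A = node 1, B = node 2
Nodal analysis, taking node 2 as the 0 V reference.
Source V1 fixes V_0 = 24 V.
KCL at each unknown node (sum of currents leaving = 0; resistances in Ω):
  Node 1: (V_1 - 24)/300 + (V_1 - 0)/200 = 0
Collecting terms: 0.008333 × V_1 = 0.08  =>  V_1 = 9.6 V
I_R2 = (V_1 - V_2)/R2 = (9.6 - 0)/200 = 0.048 A
P_R2 = I_R2² × R2 = (0.048)² × 200 = 0.4608 W

Final answer: 0.4608 W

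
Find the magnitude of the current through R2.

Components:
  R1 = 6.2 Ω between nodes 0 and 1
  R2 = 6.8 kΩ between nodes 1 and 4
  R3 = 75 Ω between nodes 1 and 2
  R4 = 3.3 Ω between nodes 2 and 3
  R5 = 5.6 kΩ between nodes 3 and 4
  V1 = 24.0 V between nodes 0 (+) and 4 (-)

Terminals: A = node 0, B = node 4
Nodal analysis, taking node 4 as the 0 V reference.
Source V1 fixes V_0 = 24 V.
KCL at each unknown node (sum of currents leaving = 0; resistances in Ω):
  Node 1: (V_1 - 24)/6.2 + (V_1 - 0)/6800 + (V_1 - V_2)/75 = 0
  Node 2: (V_2 - V_1)/75 + (V_2 - V_3)/3.3 = 0
  Node 3: (V_3 - V_2)/3.3 + (V_3 - 0)/5600 = 0
Collecting terms (coefficients in siemens):
  0.1748·V_1 - 0.01333·V_2 = 3.871
  0.3164·V_2 - 0.01333·V_1 - 0.303·V_3 = 0
  0.3032·V_3 - 0.303·V_2 = 0
Solving these 3 simultaneous equations (Gaussian elimination) gives:
  V_1 = 23.95 V, V_2 = 23.64 V, V_3 = 23.62 V
I_R2 = (V_1 - V_4)/R2 = (23.95 - 0)/6800 = 0.003522 A
|I_R2| = 0.003522 A

Final answer: |I_R2| = 0.003522 A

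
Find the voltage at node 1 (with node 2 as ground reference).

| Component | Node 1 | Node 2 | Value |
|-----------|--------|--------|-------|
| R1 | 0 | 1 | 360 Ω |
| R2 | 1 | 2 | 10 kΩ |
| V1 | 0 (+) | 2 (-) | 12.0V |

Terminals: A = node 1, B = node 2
Nodal analysis, taking node 2 as the 0 V reference.
Source V1 fixes V_0 = 12 V.
KCL at each unknown node (sum of currents leaving = 0; resistances in Ω):
  Node 1: (V_1 - 12)/360 + (V_1 - 0)/10000 = 0
Collecting terms: 0.002878 × V_1 = 0.03333  =>  V_1 = 11.58 V
The requested potential is V_1 = 11.58 V.

Final answer: V_1 = 11.58 V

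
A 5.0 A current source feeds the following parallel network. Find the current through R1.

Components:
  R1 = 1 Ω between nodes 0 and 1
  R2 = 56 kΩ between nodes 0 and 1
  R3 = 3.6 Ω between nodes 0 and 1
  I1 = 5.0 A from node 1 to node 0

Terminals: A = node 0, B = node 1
All resistors sit directly between nodes 0 and 1, so they are in parallel and share one voltage V; the full source current 5 A splits among them.
1/R_par = 1/1 + 1/56000 + 1/3.6 = 1.278 S  =>  R_par = 0.7826 Ω
V = I × R_par = 5 × 0.7826 = 3.913 V
I_R1 = V/R1 = 3.913/1 = 3.913 A

Final answer: 3.913 A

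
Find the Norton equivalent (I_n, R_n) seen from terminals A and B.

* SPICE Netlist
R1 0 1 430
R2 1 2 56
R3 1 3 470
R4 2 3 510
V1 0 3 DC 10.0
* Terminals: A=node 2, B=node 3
Find the Thévenin equivalent first; then I_n = V_th/R_th and R_n = R_th.
Step 1 — V_th is the open-circuit voltage V_A - V_B (nothing connected across the terminals).
Nodal analysis, taking node 3 as the 0 V reference.
Source V1 fixes V_0 = 10 V.
KCL at each unknown node (sum of currents leaving = 0; resistances in Ω):
  Node 1: (V_1 - 10)/430 + (V_1 - V_2)/56 + (V_1 - 0)/470 = 0
  Node 2: (V_2 - V_1)/56 + (V_2 - 0)/510 = 0
Collecting terms (coefficients in siemens):
  0.02231·V_1 - 0.01786·V_2 = 0.02326
  0.01982·V_2 - 0.01786·V_1 = 0
Determinant D = (0.02231)(0.01982) - (-0.01786)(-0.01786) = 0.0001233
V_1 = [(0.02326)(0.01982) - (-0.01786)(0)]/D = 3.739 V
V_2 = [(0.02231)(0) - (0.02326)(-0.01786)]/D = 3.369 V
V_th = V_2 - V_3 = 3.369 - 0 = 3.369 V
Step 2 — R_th: zero the source — replace V1 by a short circuit (node 3 merges into node 0) — and find the resistance seen between A (node 2) and B (node 0).
Reduce the network between node 2 (A) and node 0 (B) by series/parallel combination:
  Rp1 = R1 ‖ R3 (parallel, both between nodes 0 and 1) = 1/(1/430 + 1/470) = 224.6 Ω
  Rs1 = R2 + Rp1 (series, joined only at node 1) = 56 + 224.6 = 280.6 Ω
  Rp2 = R4 ‖ Rs1 (parallel, both between nodes 0 and 2) = 1/(1/510 + 1/280.6) = 181 Ω
R_th = 181 Ω
I_n = V_th/R_th = 3.369/181 = 0.01861 A, and R_n = R_th = 181 Ω

Final answer: I_n = 0.01861 A, R_n = 181 Ω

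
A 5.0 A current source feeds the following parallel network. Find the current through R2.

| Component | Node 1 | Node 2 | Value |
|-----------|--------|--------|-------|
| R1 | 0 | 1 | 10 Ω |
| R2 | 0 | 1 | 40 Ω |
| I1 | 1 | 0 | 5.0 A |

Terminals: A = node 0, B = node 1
All resistors sit directly between nodes 0 and 1, so they are in parallel and share one voltage V; the full source current 5 A splits among them.
1/R_par = 1/10 + 1/40 = 0.125 S  =>  R_par = 8 Ω
V = I × R_par = 5 × 8 = 40 V
I_R2 = V/R2 = 40/40 = 1 A

Final answer: 1 A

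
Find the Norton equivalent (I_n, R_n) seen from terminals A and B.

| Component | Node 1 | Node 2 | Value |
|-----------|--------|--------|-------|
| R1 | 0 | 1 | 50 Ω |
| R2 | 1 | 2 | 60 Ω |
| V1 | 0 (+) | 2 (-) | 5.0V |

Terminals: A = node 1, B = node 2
Find the Thévenin equivalent first; then I_n = V_th/R_th and R_n = R_th.
Step 1 — V_th is the open-circuit voltage V_A - V_B (nothing connected across the terminals).
Nodal analysis, taking node 2 as the 0 V reference.
Source V1 fixes V_0 = 5 V.
KCL at each unknown node (sum of currents leaving = 0; resistances in Ω):
  Node 1: (V_1 - 5)/50 + (V_1 - 0)/60 = 0
Collecting terms: 0.03667 × V_1 = 0.1  =>  V_1 = 2.727 V
V_th = V_1 - V_2 = 2.727 - 0 = 2.727 V
Step 2 — R_th: zero the source — replace V1 by a short circuit (node 2 merges into node 0) — and find the resistance seen between A (node 1) and B (node 0).
Reduce the network between node 1 (A) and node 0 (B) by series/parallel combination:
  Rp1 = R1 ‖ R2 (parallel, both between nodes 0 and 1) = 1/(1/50 + 1/60) = 27.27 Ω
R_th = 27.27 Ω
I_n = V_th/R_th = 2.727/27.27 = 0.1 A, and R_n = R_th = 27.27 Ω

Final answer: I_n = 0.1 A, R_n = 27.27 Ω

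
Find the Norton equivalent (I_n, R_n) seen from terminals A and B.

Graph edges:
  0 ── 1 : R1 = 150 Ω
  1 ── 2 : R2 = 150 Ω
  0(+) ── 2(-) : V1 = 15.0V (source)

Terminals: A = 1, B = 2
Find the Thévenin equivalent first; then I_n = V_th/R_th and R_n = R_th.
Step 1 — V_th is the open-circuit voltage V_A - V_B (nothing connected across the terminals).
Nodal analysis, taking node 2 as the 0 V reference.
Source V1 fixes V_0 = 15 V.
KCL at each unknown node (sum of currents leaving = 0; resistances in Ω):
  Node 1: (V_1 - 15)/150 + (V_1 - 0)/150 = 0
Collecting terms: 0.01333 × V_1 = 0.1  =>  V_1 = 7.5 V
V_th = V_1 - V_2 = 7.5 - 0 = 7.5 V
Step 2 — R_th: zero the source — replace V1 by a short circuit (node 2 merges into node 0) — and find the resistance seen between A (node 1) and B (node 0).
Reduce the network between node 1 (A) and node 0 (B) by series/parallel combination:
  Rp1 = R1 ‖ R2 (parallel, both between nodes 0 and 1) = 1/(1/150 + 1/150) = 75 Ω
R_th = 75 Ω
I_n = V_th/R_th = 7.5/75 = 0.1 A, and R_n = R_th = 75 Ω

Final answer: I_n = 0.1 A, R_n = 75 Ω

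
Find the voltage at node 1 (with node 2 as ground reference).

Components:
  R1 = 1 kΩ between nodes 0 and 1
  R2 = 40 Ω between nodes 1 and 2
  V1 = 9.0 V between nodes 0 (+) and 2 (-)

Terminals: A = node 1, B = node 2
Nodal analysis, taking node 2 as the 0 V reference.
Source V1 fixes V_0 = 9 V.
KCL at each unknown node (sum of currents leaving = 0; resistances in Ω):
  Node 1: (V_1 - 9)/1000 + (V_1 - 0)/40 = 0
Collecting terms: 0.026 × V_1 = 0.009  =>  V_1 = 0.3462 V
The requested potential is V_1 = 0.3462 V.

Final answer: V_1 = 0.3462 V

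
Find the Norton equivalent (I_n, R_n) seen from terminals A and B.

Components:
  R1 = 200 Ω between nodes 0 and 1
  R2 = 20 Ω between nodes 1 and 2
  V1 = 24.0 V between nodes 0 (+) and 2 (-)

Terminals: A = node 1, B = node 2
Find the Thévenin equivalent first; then I_n = V_th/R_th and R_n = R_th.
Step 1 — V_th is the open-circuit voltage V_A - V_B (nothing connected across the terminals).
Nodal analysis, taking node 2 as the 0 V reference.
Source V1 fixes V_0 = 24 V.
KCL at each unknown node (sum of currents leaving = 0; resistances in Ω):
  Node 1: (V_1 - 24)/200 + (V_1 - 0)/20 = 0
Collecting terms: 0.055 × V_1 = 0.12  =>  V_1 = 2.182 V
V_th = V_1 - V_2 = 2.182 - 0 = 2.182 V
Step 2 — R_th: zero the source — replace V1 by a short circuit (node 2 merges into node 0) — and find the resistance seen between A (node 1) and B (node 0).
Reduce the network between node 1 (A) and node 0 (B) by series/parallel combination:
  Rp1 = R1 ‖ R2 (parallel, both between nodes 0 and 1) = 1/(1/200 + 1/20) = 18.18 Ω
R_th = 18.18 Ω
I_n = V_th/R_th = 2.182/18.18 = 0.12 A, and R_n = R_th = 18.18 Ω

Final answer: I_n = 0.12 A, R_n = 18.18 Ω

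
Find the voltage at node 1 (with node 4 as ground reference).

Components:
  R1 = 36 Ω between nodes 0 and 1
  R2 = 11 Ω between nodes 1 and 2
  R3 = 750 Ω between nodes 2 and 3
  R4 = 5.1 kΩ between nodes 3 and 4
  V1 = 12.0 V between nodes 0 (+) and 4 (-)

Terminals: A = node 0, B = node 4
Nodal analysis, taking node 4 as the 0 V reference.
Source V1 fixes V_0 = 12 V.
KCL at each unknown node (sum of currents leaving = 0; resistances in Ω):
  Node 1: (V_1 - 12)/36 + (V_1 - V_2)/11 = 0
  Node 2: (V_2 - V_1)/11 + (V_2 - V_3)/750 = 0
  Node 3: (V_3 - V_2)/750 + (V_3 - 0)/5100 = 0
Collecting terms (coefficients in siemens):
  0.1187·V_1 - 0.09091·V_2 = 0.3333
  0.09224·V_2 - 0.09091·V_1 - 0.001333·V_3 = 0
  0.001529·V_3 - 0.001333·V_2 = 0
Solving these 3 simultaneous equations (Gaussian elimination) gives:
  V_1 = 11.93 V, V_2 = 11.9 V, V_3 = 10.38 V
The requested potential is V_1 = 11.93 V.

Final answer: V_1 = 11.93 V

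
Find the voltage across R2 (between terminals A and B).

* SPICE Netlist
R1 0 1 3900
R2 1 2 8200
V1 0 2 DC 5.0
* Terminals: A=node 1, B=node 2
R1 and R2 are in series across V1 (node 0 → node 1 → node 2), and the output A–B is taken across R2, so this is a voltage divider.
Series current: I = V1/(R1 + R2) = 5/(3900 + 8200) = 5/12100 = 0.0004132 A
V_R2 = I × R2 = V1 × R2/(R1 + R2) = 5 × 8200/12100 = 3.388 V

Final answer: 3.388 V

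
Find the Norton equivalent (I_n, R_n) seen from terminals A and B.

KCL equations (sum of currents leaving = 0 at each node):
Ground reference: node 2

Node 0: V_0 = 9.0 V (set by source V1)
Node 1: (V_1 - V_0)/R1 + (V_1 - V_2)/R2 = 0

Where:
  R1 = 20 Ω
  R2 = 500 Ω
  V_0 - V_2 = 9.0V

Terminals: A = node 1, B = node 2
Find the Thévenin equivalent first; then I_n = V_th/R_th and R_n = R_th.
Step 1 — V_th is the open-circuit voltage V_A - V_B (nothing connected across the terminals).
Nodal analysis, taking node 2 as the 0 V reference.
Source V1 fixes V_0 = 9 V.
KCL at each unknown node (sum of currents leaving = 0; resistances in Ω):
  Node 1: (V_1 - 9)/20 + (V_1 - 0)/500 = 0
Collecting terms: 0.052 × V_1 = 0.45  =>  V_1 = 8.654 V
V_th = V_1 - V_2 = 8.654 - 0 = 8.654 V
Step 2 — R_th: zero the source — replace V1 by a short circuit (node 2 merges into node 0) — and find the resistance seen between A (node 1) and B (node 0).
Reduce the network between node 1 (A) and node 0 (B) by series/parallel combination:
  Rp1 = R1 ‖ R2 (parallel, both between nodes 0 and 1) = 1/(1/20 + 1/500) = 19.23 Ω
R_th = 19.23 Ω
I_n = V_th/R_th = 8.654/19.23 = 0.45 A, and R_n = R_th = 19.23 Ω

Final answer: I_n = 0.45 A, R_n = 19.23 Ω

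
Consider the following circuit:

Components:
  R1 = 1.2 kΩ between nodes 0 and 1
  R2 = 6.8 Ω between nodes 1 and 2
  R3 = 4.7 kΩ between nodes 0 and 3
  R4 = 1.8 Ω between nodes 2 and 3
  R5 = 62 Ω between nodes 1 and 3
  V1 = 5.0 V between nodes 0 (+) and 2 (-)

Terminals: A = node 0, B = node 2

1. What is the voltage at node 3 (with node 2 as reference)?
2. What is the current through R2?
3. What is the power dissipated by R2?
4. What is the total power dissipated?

Nodal analysis, taking node 2 as the 0 V reference.
Source V1 fixes V_0 = 5 V.
KCL at each unknown node (sum of currents leaving = 0; resistances in Ω):
  Node 1: (V_1 - 5)/1200 + (V_1 - 0)/6.8 + (V_1 - V_3)/62 = 0
  Node 3: (V_3 - 5)/4700 + (V_3 - 0)/1.8 + (V_3 - V_1)/62 = 0
Collecting terms (coefficients in siemens):
  0.164·V_1 - 0.01613·V_3 = 0.004167
  0.5719·V_3 - 0.01613·V_1 = 0.001064
Determinant D = (0.164)(0.5719) - (-0.01613)(-0.01613) = 0.09354
V_1 = [(0.004167)(0.5719) - (-0.01613)(0.001064)]/D = 0.02566 V
V_3 = [(0.164)(0.001064) - (0.004167)(-0.01613)]/D = 0.002584 V
Part 1:
  Read off the nodal solution: V_3 = 0.002584 V
Part 2:
  I_R2 = (V_1 - V_2)/R2 = (0.02566 - 0)/6.8 = 0.003773 A
  Magnitude: I_R2 = 0.003773 A
Part 3:
  I_R2 = (V_1 - V_2)/R2 = (0.02566 - 0)/6.8 = 0.003773 A
  P_R2 = I_R2² × R2 = (0.003773)² × 6.8 = 0.00009681 W
Part 4:
  Power in each resistor, P = (ΔV)²/R:
    P_R1 = (5 - 0.02566)²/1200 = 0.02062 W
    P_R2 = (0.02566 - 0)²/6.8 = 0.00009681 W
    P_R3 = (5 - 0.002584)²/4700 = 0.005314 W
    P_R4 = (0 - 0.002584)²/1.8 = 0.000003709 W
    P_R5 = (0.02566 - 0.002584)²/62 = 0.000008587 W
  P_total = P_R1 + P_R2 + P_R3 + P_R4 + P_R5 = 0.02604 W

Final answers:
1. V_3 = 0.002584 V
2. I_R2 = 0.003773 A
3. P_R2 = 9.681e-05 W
4. P_total = 0.02604 W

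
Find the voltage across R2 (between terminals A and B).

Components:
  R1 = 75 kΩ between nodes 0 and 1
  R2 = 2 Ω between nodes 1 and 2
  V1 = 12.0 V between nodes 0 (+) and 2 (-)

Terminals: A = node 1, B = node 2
R1 and R2 are in series across V1 (node 0 → node 1 → node 2), and the output A–B is taken across R2, so this is a voltage divider.
Series current: I = V1/(R1 + R2) = 12/(75000 + 2) = 12/75000 = 0.00016 A
V_R2 = I × R2 = V1 × R2/(R1 + R2) = 12 × 2/75000 = 0.00032 V

Final answer: 0.00032 V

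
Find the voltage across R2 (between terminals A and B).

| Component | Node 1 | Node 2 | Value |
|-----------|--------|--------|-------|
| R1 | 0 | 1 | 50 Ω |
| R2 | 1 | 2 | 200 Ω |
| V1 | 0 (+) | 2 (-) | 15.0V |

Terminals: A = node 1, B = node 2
R1 and R2 are in series across V1 (node 0 → node 1 → node 2), and the output A–B is taken across R2, so this is a voltage divider.
Series current: I = V1/(R1 + R2) = 15/(50 + 200) = 15/250 = 0.06 A
V_R2 = I × R2 = V1 × R2/(R1 + R2) = 15 × 200/250 = 12 V

Final answer: 12 V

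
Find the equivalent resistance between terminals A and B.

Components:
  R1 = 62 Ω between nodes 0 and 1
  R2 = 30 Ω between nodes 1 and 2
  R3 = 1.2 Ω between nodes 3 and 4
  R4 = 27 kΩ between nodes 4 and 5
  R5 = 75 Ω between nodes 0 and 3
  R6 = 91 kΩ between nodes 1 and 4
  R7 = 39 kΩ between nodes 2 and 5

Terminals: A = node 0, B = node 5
The network is not a plain series/parallel combination. Inject a 1 A test current into terminal A (node 0) and return it from terminal B (node 5); then R_eq = V_A / (1 A).
Nodal analysis, taking node 5 as the 0 V reference.
Current source I_test pushes 1 A into node 0 and draws it out of node 5.
KCL at each unknown node (sum of currents leaving = 0; resistances in Ω):
  Node 0: (V_0 - V_1)/62 + (V_0 - V_3)/75 - 1 = 0
  Node 1: (V_1 - V_0)/62 + (V_1 - V_2)/30 + (V_1 - V_4)/91000 = 0
  Node 2: (V_2 - V_1)/30 + (V_2 - 0)/39000 = 0
  Node 3: (V_3 - V_0)/75 + (V_3 - V_4)/1.2 = 0
  Node 4: (V_4 - V_1)/91000 + (V_4 - V_3)/1.2 + (V_4 - 0)/27000 = 0
Collecting terms (coefficients in siemens):
  0.02946·V_0 - 0.01613·V_1 - 0.01333·V_3 = 1
  0.04947·V_1 - 0.01613·V_0 - 0.03333·V_2 - 0.00001099·V_4 = 0
  0.03336·V_2 - 0.03333·V_1 = 0
  0.8467·V_3 - 0.01333·V_0 - 0.8333·V_4 = 0
  0.8334·V_4 - 0.00001099·V_1 - 0.8333·V_3 = 0
Solving these 5 simultaneous equations (Gaussian elimination) gives:
  V_0 = 16000 V, V_1 = 15970 V, V_2 = 15960 V, V_3 = 15950 V
  V_4 = 15950 V
R_eq = V_0 / 1 A = 16000 Ω = 16 kΩ

Final answer: 16 kΩ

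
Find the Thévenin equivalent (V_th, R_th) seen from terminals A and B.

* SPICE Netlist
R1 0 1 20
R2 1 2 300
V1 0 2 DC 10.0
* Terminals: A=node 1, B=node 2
Step 1 — V_th is the open-circuit voltage V_A - V_B (nothing connected across the terminals).
Nodal analysis, taking node 2 as the 0 V reference.
Source V1 fixes V_0 = 10 V.
KCL at each unknown node (sum of currents leaving = 0; resistances in Ω):
  Node 1: (V_1 - 10)/20 + (V_1 - 0)/300 = 0
Collecting terms: 0.05333 × V_1 = 0.5  =>  V_1 = 9.375 V
V_th = V_1 - V_2 = 9.375 - 0 = 9.375 V
Step 2 — R_th: zero the source — replace V1 by a short circuit (node 2 merges into node 0) — and find the resistance seen between A (node 1) and B (node 0).
Reduce the network between node 1 (A) and node 0 (B) by series/parallel combination:
  Rp1 = R1 ‖ R2 (parallel, both between nodes 0 and 1) = 1/(1/20 + 1/300) = 18.75 Ω
R_th = 18.75 Ω

Final answer: V_th = 9.375 V, R_th = 18.75 Ω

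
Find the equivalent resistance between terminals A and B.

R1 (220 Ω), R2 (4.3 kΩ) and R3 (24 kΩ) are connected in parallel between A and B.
Reduce the network between node 0 (A) and node 1 (B) by series/parallel combination:
  Rp1 = R1 ‖ R2 ‖ R3 (parallel, all between nodes 0 and 1) = 1/(1/220 + 1/4300 + 1/24000) = 207.5 Ω
R_eq = 207.5 Ω

Final answer: 207.5 Ω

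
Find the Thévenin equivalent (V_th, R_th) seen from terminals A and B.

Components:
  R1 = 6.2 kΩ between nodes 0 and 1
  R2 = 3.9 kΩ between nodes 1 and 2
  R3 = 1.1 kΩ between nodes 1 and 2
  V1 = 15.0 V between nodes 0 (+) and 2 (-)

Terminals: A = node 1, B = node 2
Step 1 — V_th is the open-circuit voltage V_A - V_B (nothing connected across the terminals).
Nodal analysis, taking node 2 as the 0 V reference.
Source V1 fixes V_0 = 15 V.
KCL at each unknown node (sum of currents leaving = 0; resistances in Ω):
  Node 1: (V_1 - 15)/6200 + (V_1 - 0)/3900 + (V_1 - 0)/1100 = 0
Collecting terms: 0.001327 × V_1 = 0.002419  =>  V_1 = 1.823 V
V_th = V_1 - V_2 = 1.823 - 0 = 1.823 V
Step 2 — R_th: zero the source — replace V1 by a short circuit (node 2 merges into node 0) — and find the resistance seen between A (node 1) and B (node 0).
Reduce the network between node 1 (A) and node 0 (B) by series/parallel combination:
  Rp1 = R1 ‖ R2 ‖ R3 (parallel, all between nodes 0 and 1) = 1/(1/6200 + 1/3900 + 1/1100) = 753.7 Ω
R_th = 753.7 Ω

Final answer: V_th = 1.823 V, R_th = 753.7 Ω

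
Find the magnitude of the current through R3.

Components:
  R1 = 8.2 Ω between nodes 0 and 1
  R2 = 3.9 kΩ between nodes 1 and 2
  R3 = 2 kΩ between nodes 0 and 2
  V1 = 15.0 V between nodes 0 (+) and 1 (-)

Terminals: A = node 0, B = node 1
Nodal analysis, taking node 1 as the 0 V reference.
Source V1 fixes V_0 = 15 V.
KCL at each unknown node (sum of currents leaving = 0; resistances in Ω):
  Node 2: (V_2 - 0)/3900 + (V_2 - 15)/2000 = 0
Collecting terms: 0.0007564 × V_2 = 0.0075  =>  V_2 = 9.915 V
I_R3 = (V_0 - V_2)/R3 = (15 - 9.915)/2000 = 0.002542 A
|I_R3| = 0.002542 A

Final answer: |I_R3| = 0.002542 A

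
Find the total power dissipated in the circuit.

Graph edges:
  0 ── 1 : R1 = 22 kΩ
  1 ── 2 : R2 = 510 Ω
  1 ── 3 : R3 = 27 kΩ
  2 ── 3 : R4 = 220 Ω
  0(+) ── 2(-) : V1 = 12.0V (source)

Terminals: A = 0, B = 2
Nodal analysis, taking node 2 as the 0 V reference.
Source V1 fixes V_0 = 12 V.
KCL at each unknown node (sum of currents leaving = 0; resistances in Ω):
  Node 1: (V_1 - 12)/22000 + (V_1 - 0)/510 + (V_1 - V_3)/27000 = 0
  Node 3: (V_3 - V_1)/27000 + (V_3 - 0)/220 = 0
Collecting terms (coefficients in siemens):
  0.002043·V_1 - 0.00003704·V_3 = 0.0005455
  0.004582·V_3 - 0.00003704·V_1 = 0
Determinant D = (0.002043)(0.004582) - (-0.00003704)(-0.00003704) = 0.000009362
V_1 = [(0.0005455)(0.004582) - (-0.00003704)(0)]/D = 0.267 V
V_3 = [(0.002043)(0) - (0.0005455)(-0.00003704)]/D = 0.002158 V
Power in each resistor, P = (ΔV)²/R:
  P_R1 = (12 - 0.267)²/22000 = 0.006257 W
  P_R2 = (0.267 - 0)²/510 = 0.0001398 W
  P_R3 = (0.267 - 0.002158)²/27000 = 0.000002598 W
  P_R4 = (0 - 0.002158)²/220 = 0.00000002117 W
P_total = P_R1 + P_R2 + P_R3 + P_R4 = 0.0064 W

Final answer: 0.0064 W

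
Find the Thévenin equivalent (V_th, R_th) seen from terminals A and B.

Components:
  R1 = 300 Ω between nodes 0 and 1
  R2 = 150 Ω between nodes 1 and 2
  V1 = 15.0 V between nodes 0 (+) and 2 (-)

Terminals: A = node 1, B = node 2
Step 1 — V_th is the open-circuit voltage V_A - V_B (nothing connected across the terminals).
Nodal analysis, taking node 2 as the 0 V reference.
Source V1 fixes V_0 = 15 V.
KCL at each unknown node (sum of currents leaving = 0; resistances in Ω):
  Node 1: (V_1 - 15)/300 + (V_1 - 0)/150 = 0
Collecting terms: 0.01 × V_1 = 0.05  =>  V_1 = 5 V
V_th = V_1 - V_2 = 5 - 0 = 5 V
Step 2 — R_th: zero the source — replace V1 by a short circuit (node 2 merges into node 0) — and find the resistance seen between A (node 1) and B (node 0).
Reduce the network between node 1 (A) and node 0 (B) by series/parallel combination:
  Rp1 = R1 ‖ R2 (parallel, both between nodes 0 and 1) = 1/(1/300 + 1/150) = 100 Ω
R_th = 100 Ω

Final answer: V_th = 5 V, R_th = 100 Ω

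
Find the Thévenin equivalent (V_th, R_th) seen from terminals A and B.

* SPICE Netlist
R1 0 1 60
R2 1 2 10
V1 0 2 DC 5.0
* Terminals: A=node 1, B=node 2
Step 1 — V_th is the open-circuit voltage V_A - V_B (nothing connected across the terminals).
Nodal analysis, taking node 2 as the 0 V reference.
Source V1 fixes V_0 = 5 V.
KCL at each unknown node (sum of currents leaving = 0; resistances in Ω):
  Node 1: (V_1 - 5)/60 + (V_1 - 0)/10 = 0
Collecting terms: 0.1167 × V_1 = 0.08333  =>  V_1 = 0.7143 V
V_th = V_1 - V_2 = 0.7143 - 0 = 0.7143 V
Step 2 — R_th: zero the source — replace V1 by a short circuit (node 2 merges into node 0) — and find the resistance seen between A (node 1) and B (node 0).
Reduce the network between node 1 (A) and node 0 (B) by series/parallel combination:
  Rp1 = R1 ‖ R2 (parallel, both between nodes 0 and 1) = 1/(1/60 + 1/10) = 8.571 Ω
R_th = 8.571 Ω

Final answer: V_th = 0.7143 V, R_th = 8.571 Ω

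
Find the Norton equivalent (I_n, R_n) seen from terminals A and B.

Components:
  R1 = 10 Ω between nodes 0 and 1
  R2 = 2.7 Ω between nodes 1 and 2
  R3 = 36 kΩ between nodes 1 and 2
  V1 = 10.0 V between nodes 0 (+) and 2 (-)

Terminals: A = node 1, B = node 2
Find the Thévenin equivalent first; then I_n = V_th/R_th and R_n = R_th.
Step 1 — V_th is the open-circuit voltage V_A - V_B (nothing connected across the terminals).
Nodal analysis, taking node 2 as the 0 V reference.
Source V1 fixes V_0 = 10 V.
KCL at each unknown node (sum of currents leaving = 0; resistances in Ω):
  Node 1: (V_1 - 10)/10 + (V_1 - 0)/2.7 + (V_1 - 0)/36000 = 0
Collecting terms: 0.4704 × V_1 = 1  =>  V_1 = 2.126 V
V_th = V_1 - V_2 = 2.126 - 0 = 2.126 V
Step 2 — R_th: zero the source — replace V1 by a short circuit (node 2 merges into node 0) — and find the resistance seen between A (node 1) and B (node 0).
Reduce the network between node 1 (A) and node 0 (B) by series/parallel combination:
  Rp1 = R1 ‖ R2 ‖ R3 (parallel, all between nodes 0 and 1) = 1/(1/10 + 1/2.7 + 1/36000) = 2.126 Ω
R_th = 2.126 Ω
I_n = V_th/R_th = 2.126/2.126 = 1 A, and R_n = R_th = 2.126 Ω

Final answer: I_n = 1 A, R_n = 2.126 Ω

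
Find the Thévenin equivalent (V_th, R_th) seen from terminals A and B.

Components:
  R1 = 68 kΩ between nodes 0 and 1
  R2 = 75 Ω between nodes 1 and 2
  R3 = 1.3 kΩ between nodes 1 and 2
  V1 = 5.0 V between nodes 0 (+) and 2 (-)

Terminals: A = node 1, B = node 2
Step 1 — V_th is the open-circuit voltage V_A - V_B (nothing connected across the terminals).
Nodal analysis, taking node 2 as the 0 V reference.
Source V1 fixes V_0 = 5 V.
KCL at each unknown node (sum of currents leaving = 0; resistances in Ω):
  Node 1: (V_1 - 5)/68000 + (V_1 - 0)/75 + (V_1 - 0)/1300 = 0
Collecting terms: 0.01412 × V_1 = 0.00007353  =>  V_1 = 0.005208 V
V_th = V_1 - V_2 = 0.005208 - 0 = 0.005208 V
Step 2 — R_th: zero the source — replace V1 by a short circuit (node 2 merges into node 0) — and find the resistance seen between A (node 1) and B (node 0).
Reduce the network between node 1 (A) and node 0 (B) by series/parallel combination:
  Rp1 = R1 ‖ R2 ‖ R3 (parallel, all between nodes 0 and 1) = 1/(1/68000 + 1/75 + 1/1300) = 70.84 Ω
R_th = 70.84 Ω

Final answer: V_th = 0.005208 V, R_th = 70.84 Ω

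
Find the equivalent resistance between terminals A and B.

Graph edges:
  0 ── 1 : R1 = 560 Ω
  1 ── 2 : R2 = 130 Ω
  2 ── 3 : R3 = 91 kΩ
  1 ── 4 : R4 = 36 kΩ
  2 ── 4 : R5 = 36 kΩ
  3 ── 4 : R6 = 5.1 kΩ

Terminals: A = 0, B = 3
The network is not a plain series/parallel combination. Inject a 1 A test current into terminal A (node 0) and return it from terminal B (node 3); then R_eq = V_A / (1 A).
Nodal analysis, taking node 3 as the 0 V reference.
Current source I_test pushes 1 A into node 0 and draws it out of node 3.
KCL at each unknown node (sum of currents leaving = 0; resistances in Ω):
  Node 0: (V_0 - V_1)/560 - 1 = 0
  Node 1: (V_1 - V_0)/560 + (V_1 - V_2)/130 + (V_1 - V_4)/36000 = 0
  Node 2: (V_2 - V_1)/130 + (V_2 - 0)/91000 + (V_2 - V_4)/36000 = 0
  Node 4: (V_4 - V_1)/36000 + (V_4 - V_2)/36000 + (V_4 - 0)/5100 = 0
Collecting terms (coefficients in siemens):
  0.001786·V_0 - 0.001786·V_1 = 1
  0.009506·V_1 - 0.001786·V_0 - 0.007692·V_2 - 0.00002778·V_4 = 0
  0.007731·V_2 - 0.007692·V_1 - 0.00002778·V_4 = 0
  0.0002516·V_4 - 0.00002778·V_1 - 0.00002778·V_2 = 0
Solving these 4 simultaneous equations (Gaussian elimination) gives:
  V_0 = 19030 V, V_1 = 18470 V, V_2 = 18390 V, V_4 = 4069 V
R_eq = V_0 / 1 A = 19030 Ω = 19.03 kΩ

Final answer: 19.03 kΩ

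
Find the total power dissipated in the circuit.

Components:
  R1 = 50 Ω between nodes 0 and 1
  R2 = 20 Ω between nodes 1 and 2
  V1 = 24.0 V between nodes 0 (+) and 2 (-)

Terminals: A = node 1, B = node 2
Nodal analysis, taking node 2 as the 0 V reference.
Source V1 fixes V_0 = 24 V.
KCL at each unknown node (sum of currents leaving = 0; resistances in Ω):
  Node 1: (V_1 - 24)/50 + (V_1 - 0)/20 = 0
Collecting terms: 0.07 × V_1 = 0.48  =>  V_1 = 6.857 V
Power in each resistor, P = (ΔV)²/R:
  P_R1 = (24 - 6.857)²/50 = 5.878 W
  P_R2 = (6.857 - 0)²/20 = 2.351 W
P_total = P_R1 + P_R2 = 8.229 W

Final answer: 8.229 W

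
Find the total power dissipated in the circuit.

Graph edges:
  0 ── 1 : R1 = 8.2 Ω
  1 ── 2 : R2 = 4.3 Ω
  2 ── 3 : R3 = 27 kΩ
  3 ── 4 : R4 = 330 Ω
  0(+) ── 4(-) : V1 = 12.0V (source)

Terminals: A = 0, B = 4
Nodal analysis, taking node 4 as the 0 V reference.
Source V1 fixes V_0 = 12 V.
KCL at each unknown node (sum of currents leaving = 0; resistances in Ω):
  Node 1: (V_1 - 12)/8.2 + (V_1 - V_2)/4.3 = 0
  Node 2: (V_2 - V_1)/4.3 + (V_2 - V_3)/27000 = 0
  Node 3: (V_3 - V_2)/27000 + (V_3 - 0)/330 = 0
Collecting terms (coefficients in siemens):
  0.3545·V_1 - 0.2326·V_2 = 1.463
  0.2326·V_2 - 0.2326·V_1 - 0.00003704·V_3 = 0
  0.003067·V_3 - 0.00003704·V_2 = 0
Solving these 3 simultaneous equations (Gaussian elimination) gives:
  V_1 = 12 V, V_2 = 11.99 V, V_3 = 0.1448 V
Power in each resistor, P = (ΔV)²/R:
  P_R1 = (12 - 12)²/8.2 = 0.000001579 W
  P_R2 = (12 - 11.99)²/4.3 = 0.0000008282 W
  P_R3 = (11.99 - 0.1448)²/27000 = 0.005201 W
  P_R4 = (0.1448 - 0)²/330 = 0.00006356 W
P_total = P_R1 + P_R2 + P_R3 + P_R4 = 0.005267 W

Final answer: 0.005267 W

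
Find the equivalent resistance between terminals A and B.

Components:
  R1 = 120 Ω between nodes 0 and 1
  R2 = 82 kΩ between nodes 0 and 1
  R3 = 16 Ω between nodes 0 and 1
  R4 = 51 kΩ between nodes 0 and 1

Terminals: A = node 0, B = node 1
Reduce the network between node 0 (A) and node 1 (B) by series/parallel combination:
  Rp1 = R1 ‖ R2 ‖ R3 ‖ R4 (parallel, all between nodes 0 and 1) = 1/(1/120 + 1/82000 + 1/16 + 1/51000) = 14.11 Ω
R_eq = 14.11 Ω

Final answer: 14.11 Ω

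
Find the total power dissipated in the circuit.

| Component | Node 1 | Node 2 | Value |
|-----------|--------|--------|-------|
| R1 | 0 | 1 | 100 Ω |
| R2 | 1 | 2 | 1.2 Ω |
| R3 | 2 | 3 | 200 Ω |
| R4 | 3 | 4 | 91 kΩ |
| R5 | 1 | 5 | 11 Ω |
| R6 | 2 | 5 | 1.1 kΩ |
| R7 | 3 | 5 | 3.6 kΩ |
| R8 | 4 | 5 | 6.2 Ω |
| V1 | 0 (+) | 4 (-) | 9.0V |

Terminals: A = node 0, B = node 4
Nodal analysis, taking node 4 as the 0 V reference.
Source V1 fixes V_0 = 9 V.
KCL at each unknown node (sum of currents leaving = 0; resistances in Ω):
  Node 1: (V_1 - 9)/100 + (V_1 - V_2)/1.2 + (V_1 - V_5)/11 = 0
  Node 2: (V_2 - V_1)/1.2 + (V_2 - V_3)/200 + (V_2 - V_5)/1100 = 0
  Node 3: (V_3 - V_2)/200 + (V_3 - 0)/91000 + (V_3 - V_5)/3600 = 0
  Node 5: (V_5 - V_1)/11 + (V_5 - V_2)/1100 + (V_5 - V_3)/3600 + (V_5 - 0)/6.2 = 0
Collecting terms (coefficients in siemens):
  0.9342·V_1 - 0.8333·V_2 - 0.09091·V_5 = 0.09
  0.8392·V_2 - 0.8333·V_1 - 0.005·V_3 - 0.0009091·V_5 = 0
  0.005289·V_3 - 0.005·V_2 - 0.0002778·V_5 = 0
  0.2534·V_5 - 0.09091·V_1 - 0.0009091·V_2 - 0.0002778·V_3 = 0
Solving these 4 simultaneous equations (Gaussian elimination) gives:
  V_1 = 1.311 V, V_2 = 1.31 V, V_3 = 1.264 V, V_5 = 0.4766 V
Power in each resistor, P = (ΔV)²/R:
  P_R1 = (9 - 1.311)²/100 = 0.5911 W
  P_R2 = (1.311 - 1.31)²/1.2 = 0.000001177 W
  P_R3 = (1.31 - 1.264)²/200 = 0.00001081 W
  P_R4 = (1.264 - 0)²/91000 = 0.00001755 W
  P_R5 = (1.311 - 0.4766)²/11 = 0.06336 W
  P_R6 = (1.31 - 0.4766)²/1100 = 0.0006318 W
  P_R7 = (1.264 - 0.4766)²/3600 = 0.0001721 W
  P_R8 = (0 - 0.4766)²/6.2 = 0.03664 W
P_total = P_R1 + P_R2 + P_R3 + P_R4 + P_R5 + P_R6 + P_R7 + P_R8 = 0.692 W

Final answer: 0.692 W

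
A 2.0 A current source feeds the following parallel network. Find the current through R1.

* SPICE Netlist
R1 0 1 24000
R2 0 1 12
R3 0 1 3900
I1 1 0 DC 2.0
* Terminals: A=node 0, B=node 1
All resistors sit directly between nodes 0 and 1, so they are in parallel and share one voltage V; the full source current 2 A splits among them.
1/R_par = 1/24000 + 1/12 + 1/3900 = 0.08363 S  =>  R_par = 11.96 Ω
V = I × R_par = 2 × 11.96 = 23.91 V
I_R1 = V/R1 = 23.91/24000 = 0.0009964 A

Final answer: 0.0009964 A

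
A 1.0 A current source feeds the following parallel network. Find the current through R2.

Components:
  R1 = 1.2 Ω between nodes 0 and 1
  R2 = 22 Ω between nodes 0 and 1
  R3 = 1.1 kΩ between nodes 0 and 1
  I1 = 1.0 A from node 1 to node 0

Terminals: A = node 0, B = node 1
All resistors sit directly between nodes 0 and 1, so they are in parallel and share one voltage V; the full source current 1 A splits among them.
1/R_par = 1/1.2 + 1/22 + 1/1100 = 0.8797 S  =>  R_par = 1.137 Ω
V = I × R_par = 1 × 1.137 = 1.137 V
I_R2 = V/R2 = 1.137/22 = 0.05167 A

Final answer: 0.05167 A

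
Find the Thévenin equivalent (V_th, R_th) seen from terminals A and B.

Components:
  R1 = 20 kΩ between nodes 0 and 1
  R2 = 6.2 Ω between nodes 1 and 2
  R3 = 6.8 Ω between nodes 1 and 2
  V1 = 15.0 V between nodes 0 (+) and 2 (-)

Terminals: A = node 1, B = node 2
Step 1 — V_th is the open-circuit voltage V_A - V_B (nothing connected across the terminals).
Nodal analysis, taking node 2 as the 0 V reference.
Source V1 fixes V_0 = 15 V.
KCL at each unknown node (sum of currents leaving = 0; resistances in Ω):
  Node 1: (V_1 - 15)/20000 + (V_1 - 0)/6.2 + (V_1 - 0)/6.8 = 0
Collecting terms: 0.3084 × V_1 = 0.00075  =>  V_1 = 0.002432 V
V_th = V_1 - V_2 = 0.002432 - 0 = 0.002432 V
Step 2 — R_th: zero the source — replace V1 by a short circuit (node 2 merges into node 0) — and find the resistance seen between A (node 1) and B (node 0).
Reduce the network between node 1 (A) and node 0 (B) by series/parallel combination:
  Rp1 = R1 ‖ R2 ‖ R3 (parallel, all between nodes 0 and 1) = 1/(1/20000 + 1/6.2 + 1/6.8) = 3.243 Ω
R_th = 3.243 Ω

Final answer: V_th = 0.002432 V, R_th = 3.243 Ω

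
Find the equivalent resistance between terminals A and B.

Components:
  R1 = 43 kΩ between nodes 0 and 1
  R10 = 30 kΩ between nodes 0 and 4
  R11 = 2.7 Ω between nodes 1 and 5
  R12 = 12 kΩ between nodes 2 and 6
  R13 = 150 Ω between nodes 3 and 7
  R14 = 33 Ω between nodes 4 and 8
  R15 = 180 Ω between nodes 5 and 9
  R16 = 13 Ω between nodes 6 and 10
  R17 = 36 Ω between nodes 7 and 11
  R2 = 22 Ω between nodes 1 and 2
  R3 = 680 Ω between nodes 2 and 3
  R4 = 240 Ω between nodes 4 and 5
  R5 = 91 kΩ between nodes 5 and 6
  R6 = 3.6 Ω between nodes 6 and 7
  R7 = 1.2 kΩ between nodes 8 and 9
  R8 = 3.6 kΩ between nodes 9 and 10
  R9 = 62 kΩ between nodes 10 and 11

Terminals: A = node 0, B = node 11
The network is not a plain series/parallel combination. Inject a 1 A test current into terminal A (node 0) and return it from terminal B (node 11); then R_eq = V_A / (1 A).
Nodal analysis, taking node 11 as the 0 V reference.
Current source I_test pushes 1 A into node 0 and draws it out of node 11.
KCL at each unknown node (sum of currents leaving = 0; resistances in Ω):
  Node 0: (V_0 - V_1)/43000 + (V_0 - V_4)/30000 - 1 = 0
  Node 1: (V_1 - V_0)/43000 + (V_1 - V_2)/22 + (V_1 - V_5)/2.7 = 0
  Node 2: (V_2 - V_1)/22 + (V_2 - V_3)/680 + (V_2 - V_6)/12000 = 0
  Node 3: (V_3 - V_2)/680 + (V_3 - V_7)/150 = 0
  Node 4: (V_4 - V_0)/30000 + (V_4 - V_5)/240 + (V_4 - V_8)/33 = 0
  Node 5: (V_5 - V_1)/2.7 + (V_5 - V_4)/240 + (V_5 - V_6)/91000 + (V_5 - V_9)/180 = 0
  Node 6: (V_6 - V_2)/12000 + (V_6 - V_5)/91000 + (V_6 - V_7)/3.6 + (V_6 - V_10)/13 = 0
  Node 7: (V_7 - V_3)/150 + (V_7 - V_6)/3.6 + (V_7 - 0)/36 = 0
  Node 8: (V_8 - V_4)/33 + (V_8 - V_9)/1200 = 0
  Node 9: (V_9 - V_5)/180 + (V_9 - V_8)/1200 + (V_9 - V_10)/3600 = 0
  Node 10: (V_10 - V_6)/13 + (V_10 - V_9)/3600 + (V_10 - 0)/62000 = 0
Collecting terms (coefficients in siemens):
  0.00005659·V_0 - 0.00002326·V_1 - 0.00003333·V_4 = 1
  0.4158·V_1 - 0.00002326·V_0 - 0.04545·V_2 - 0.3704·V_5 = 0
  0.04701·V_2 - 0.04545·V_1 - 0.001471·V_3 - 0.00008333·V_6 = 0
  0.008137·V_3 - 0.001471·V_2 - 0.006667·V_7 = 0
  0.0345·V_4 - 0.00003333·V_0 - 0.004167·V_5 - 0.0303·V_8 = 0
  0.3801·V_5 - 0.3704·V_1 - 0.004167·V_4 - 0.00001099·V_6 - 0.005556·V_9 = 0
  0.3548·V_6 - 0.00008333·V_2 - 0.00001099·V_5 - 0.2778·V_7 - 0.07692·V_10 = 0
  0.3122·V_7 - 0.006667·V_3 - 0.2778·V_6 = 0
  0.03114·V_8 - 0.0303·V_4 - 0.0008333·V_9 = 0
  0.006667·V_9 - 0.005556·V_5 - 0.0008333·V_8 - 0.0002778·V_10 = 0
  0.07722·V_10 - 0.07692·V_6 - 0.0002778·V_9 = 0
Solving these 11 simultaneous equations (Gaussian elimination) gives:
  V_0 = 18430 V, V_1 = 687.5 V, V_2 = 669.5 V, V_3 = 150.5 V
  V_4 = 804.5 V, V_5 = 688.6 V, V_6 = 36.83 V, V_7 = 35.98 V
  V_8 = 801 V, V_9 = 675.6 V, V_10 = 39.12 V
R_eq = V_0 / 1 A = 18430 Ω = 18.43 kΩ

Final answer: 18.43 kΩ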